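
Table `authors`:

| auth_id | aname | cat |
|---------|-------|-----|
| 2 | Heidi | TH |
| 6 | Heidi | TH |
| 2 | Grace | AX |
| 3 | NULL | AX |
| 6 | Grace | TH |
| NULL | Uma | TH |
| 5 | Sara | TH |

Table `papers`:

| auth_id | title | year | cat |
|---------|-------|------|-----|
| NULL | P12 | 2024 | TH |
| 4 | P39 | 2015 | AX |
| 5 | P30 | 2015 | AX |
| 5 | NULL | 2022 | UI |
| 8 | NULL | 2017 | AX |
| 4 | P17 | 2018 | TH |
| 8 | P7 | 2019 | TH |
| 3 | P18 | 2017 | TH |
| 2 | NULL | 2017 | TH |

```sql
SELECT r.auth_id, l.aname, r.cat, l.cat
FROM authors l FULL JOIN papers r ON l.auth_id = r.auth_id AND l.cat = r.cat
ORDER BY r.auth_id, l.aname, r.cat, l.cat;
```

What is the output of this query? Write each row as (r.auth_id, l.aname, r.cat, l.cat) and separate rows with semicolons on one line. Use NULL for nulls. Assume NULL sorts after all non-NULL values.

(2, Heidi, TH, TH); (3, NULL, TH, NULL); (4, NULL, AX, NULL); (4, NULL, TH, NULL); (5, NULL, AX, NULL); (5, NULL, UI, NULL); (8, NULL, AX, NULL); (8, NULL, TH, NULL); (NULL, Grace, NULL, AX); (NULL, Grace, NULL, TH); (NULL, Heidi, NULL, TH); (NULL, Sara, NULL, TH); (NULL, Uma, NULL, TH); (NULL, NULL, TH, NULL); (NULL, NULL, NULL, AX)

FULL OUTER JOIN keeps every row from both sides; unmatched rows get NULL for the other side's columns.
Matching on l.auth_id = r.auth_id AND l.cat = r.cat. A NULL in a compared column never satisfies the condition.
- l (auth_id=2, cat=TH) pairs with 1 row(s) of r.
- l (auth_id=6, cat=TH) has no partner → padded with NULL.
- l (auth_id=2, cat=AX) has no partner → padded with NULL.
- l (auth_id=3, cat=AX) has no partner → padded with NULL.
- l (auth_id=6, cat=TH) has no partner → padded with NULL.
- l (auth_id=NULL, cat=TH) has no partner → padded with NULL.
- l (auth_id=5, cat=TH) has no partner → padded with NULL.
- plus 8 unmatched r row(s), each kept with NULL l columns.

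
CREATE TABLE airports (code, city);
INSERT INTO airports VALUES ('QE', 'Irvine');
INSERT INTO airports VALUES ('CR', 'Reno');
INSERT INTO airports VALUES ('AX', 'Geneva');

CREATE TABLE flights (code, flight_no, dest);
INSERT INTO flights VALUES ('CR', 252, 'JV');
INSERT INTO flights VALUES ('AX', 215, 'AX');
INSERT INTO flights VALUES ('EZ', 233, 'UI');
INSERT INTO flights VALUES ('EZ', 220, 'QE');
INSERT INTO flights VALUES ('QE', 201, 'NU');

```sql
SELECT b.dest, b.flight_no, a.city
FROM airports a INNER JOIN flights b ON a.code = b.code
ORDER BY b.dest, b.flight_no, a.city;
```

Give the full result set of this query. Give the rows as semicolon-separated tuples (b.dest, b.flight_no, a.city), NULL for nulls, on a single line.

(AX, 215, Geneva); (JV, 252, Reno); (NU, 201, Irvine)

INNER JOIN keeps only pairs where the ON condition holds.
Matching on a.code = b.code.
Matched pairs: 3.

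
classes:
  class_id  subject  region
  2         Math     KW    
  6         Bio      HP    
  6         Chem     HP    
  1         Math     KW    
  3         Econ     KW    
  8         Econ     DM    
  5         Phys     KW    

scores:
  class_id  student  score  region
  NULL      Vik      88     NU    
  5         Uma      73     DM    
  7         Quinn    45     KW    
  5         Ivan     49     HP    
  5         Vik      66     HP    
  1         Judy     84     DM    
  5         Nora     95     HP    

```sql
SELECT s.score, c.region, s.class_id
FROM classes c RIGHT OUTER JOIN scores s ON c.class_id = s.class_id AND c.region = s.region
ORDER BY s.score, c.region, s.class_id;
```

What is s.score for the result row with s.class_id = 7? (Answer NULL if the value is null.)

45

RIGHT JOIN keeps every row from `scores`; unmatched rows get NULL for `classes`'s columns.
Matching on c.class_id = s.class_id AND c.region = s.region. A NULL in a compared column never satisfies the condition.
- c row (class_id=2, region=KW): no match.
- c row (class_id=6, region=HP): no match.
- c row (class_id=6, region=HP): no match.
- c row (class_id=1, region=KW): no match.
- c row (class_id=3, region=KW): no match.
- c row (class_id=8, region=DM): no match.
- c row (class_id=5, region=KW): no match.
- 7 s row(s) had no c match → kept, c columns NULL.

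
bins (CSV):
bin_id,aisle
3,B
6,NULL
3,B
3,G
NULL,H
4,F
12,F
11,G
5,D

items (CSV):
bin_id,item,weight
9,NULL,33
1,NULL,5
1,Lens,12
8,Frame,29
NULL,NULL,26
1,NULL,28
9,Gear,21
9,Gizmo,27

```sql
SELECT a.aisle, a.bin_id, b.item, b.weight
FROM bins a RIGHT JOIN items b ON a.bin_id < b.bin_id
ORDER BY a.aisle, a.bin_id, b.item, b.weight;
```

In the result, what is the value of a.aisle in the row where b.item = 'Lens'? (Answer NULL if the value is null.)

RIGHT JOIN keeps every row from `items`; unmatched rows get NULL for `bins`'s columns.
Matching on a.bin_id < b.bin_id. A NULL in a compared column never satisfies the condition.
- a (bin_id=3) pairs with 4 row(s) of b.
- a (bin_id=6) pairs with 4 row(s) of b.
- a (bin_id=3) pairs with 4 row(s) of b.
- a (bin_id=3) pairs with 4 row(s) of b.
- a (bin_id=NULL) has no partner in b.
- a (bin_id=4) pairs with 4 row(s) of b.
- a (bin_id=12) has no partner in b.
- a (bin_id=11) has no partner in b.
- a (bin_id=5) pairs with 4 row(s) of b.
- 4 row(s) from b found no a partner → padded with NULL.

NULL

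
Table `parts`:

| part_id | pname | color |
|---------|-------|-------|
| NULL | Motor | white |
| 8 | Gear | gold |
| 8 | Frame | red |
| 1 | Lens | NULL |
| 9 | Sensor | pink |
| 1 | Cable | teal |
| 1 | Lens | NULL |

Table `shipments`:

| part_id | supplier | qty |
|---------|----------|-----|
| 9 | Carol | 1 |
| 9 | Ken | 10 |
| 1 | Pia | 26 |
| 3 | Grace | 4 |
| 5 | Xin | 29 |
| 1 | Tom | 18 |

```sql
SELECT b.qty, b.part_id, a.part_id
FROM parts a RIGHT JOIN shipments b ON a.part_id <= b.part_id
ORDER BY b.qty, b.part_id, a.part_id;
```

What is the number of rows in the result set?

24

RIGHT JOIN keeps every row from `shipments`; unmatched rows get NULL for `parts`'s columns.
Matching on a.part_id <= b.part_id. A NULL in a compared column never satisfies the condition.
Matched pairs: 24; unmatched b rows kept: 0.
Total: 24 rows.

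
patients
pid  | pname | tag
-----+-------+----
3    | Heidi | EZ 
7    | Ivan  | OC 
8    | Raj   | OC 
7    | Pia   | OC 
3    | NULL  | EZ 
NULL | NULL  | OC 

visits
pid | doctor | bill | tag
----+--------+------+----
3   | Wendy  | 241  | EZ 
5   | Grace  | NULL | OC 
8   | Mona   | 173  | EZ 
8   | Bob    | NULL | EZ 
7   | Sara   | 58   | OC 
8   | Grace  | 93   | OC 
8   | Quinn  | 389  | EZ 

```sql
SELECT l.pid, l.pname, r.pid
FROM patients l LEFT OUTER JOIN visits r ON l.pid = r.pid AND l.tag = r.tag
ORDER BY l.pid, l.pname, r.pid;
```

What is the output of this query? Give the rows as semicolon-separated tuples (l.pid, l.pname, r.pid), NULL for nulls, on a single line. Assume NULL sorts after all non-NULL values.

LEFT JOIN keeps every row from `patients`; unmatched rows get NULL for `visits`'s columns.
Matching on l.pid = r.pid AND l.tag = r.tag. A NULL in a compared column never satisfies the condition.
- pid=3, tag=EZ: 1 matching r row(s), so 1 row(s) emitted.
- pid=7, tag=OC: 1 matching r row(s), so 1 row(s) emitted.
- pid=8, tag=OC: 1 matching r row(s), so 1 row(s) emitted.
- pid=7, tag=OC: 1 matching r row(s), so 1 row(s) emitted.
- pid=3, tag=EZ: 1 matching r row(s), so 1 row(s) emitted.
- pid=NULL, tag=OC: no r row matches, row kept with r columns NULL.
After projecting and ordering:
l.pid | l.pname | r.pid
3 | Heidi | 3
3 | NULL | 3
7 | Ivan | 7
7 | Pia | 7
8 | Raj | 8
NULL | NULL | NULL

(3, Heidi, 3); (3, NULL, 3); (7, Ivan, 7); (7, Pia, 7); (8, Raj, 8); (NULL, NULL, NULL)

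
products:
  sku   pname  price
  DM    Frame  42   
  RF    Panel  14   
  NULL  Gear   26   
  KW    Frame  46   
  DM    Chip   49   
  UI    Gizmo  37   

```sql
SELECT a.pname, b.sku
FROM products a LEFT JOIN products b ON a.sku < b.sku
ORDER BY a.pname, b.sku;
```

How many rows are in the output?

11

LEFT JOIN keeps every row from `products a`; unmatched rows get NULL for `products b`'s columns.
Matching on a.sku < b.sku. A NULL in a compared column never satisfies the condition.
- a[0] sku=DM → 3 match(es) in b → 3 row(s).
- a[1] sku=RF → 1 match(es) in b → 1 row(s).
- a[2] sku=NULL → no match; kept with NULLs on the b side.
- a[3] sku=KW → 2 match(es) in b → 2 row(s).
- a[4] sku=DM → 3 match(es) in b → 3 row(s).
- a[5] sku=UI → no match; kept with NULLs on the b side.
Total: 9 matched + 2 padded = 11 rows.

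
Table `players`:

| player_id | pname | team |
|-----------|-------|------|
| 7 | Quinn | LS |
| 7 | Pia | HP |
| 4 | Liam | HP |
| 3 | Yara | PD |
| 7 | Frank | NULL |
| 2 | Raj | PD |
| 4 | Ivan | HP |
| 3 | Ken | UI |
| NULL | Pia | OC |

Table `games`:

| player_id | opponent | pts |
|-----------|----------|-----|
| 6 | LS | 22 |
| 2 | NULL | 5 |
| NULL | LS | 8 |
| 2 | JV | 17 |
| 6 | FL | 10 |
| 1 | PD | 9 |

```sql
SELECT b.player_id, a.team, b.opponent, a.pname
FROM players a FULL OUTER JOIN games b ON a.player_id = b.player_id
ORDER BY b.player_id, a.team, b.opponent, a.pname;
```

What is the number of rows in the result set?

14

FULL OUTER JOIN keeps every row from both sides; unmatched rows get NULL for the other side's columns.
Matching on a.player_id = b.player_id. A NULL in a compared column never satisfies the condition.
Matched pairs: 2; unmatched a rows kept: 8; unmatched b rows kept: 4.
Total: 2 matched + 12 padded = 14 rows.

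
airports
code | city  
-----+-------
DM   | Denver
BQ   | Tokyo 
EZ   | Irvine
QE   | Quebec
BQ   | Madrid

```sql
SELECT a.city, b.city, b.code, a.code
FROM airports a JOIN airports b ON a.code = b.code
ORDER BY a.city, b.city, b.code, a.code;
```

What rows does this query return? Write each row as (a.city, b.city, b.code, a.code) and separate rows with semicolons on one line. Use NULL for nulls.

INNER JOIN keeps only pairs where the ON condition holds.
Matching on a.code = b.code.
- a (code=DM) pairs with 1 row(s) of b.
- a (code=BQ) pairs with 2 row(s) of b.
- a (code=EZ) pairs with 1 row(s) of b.
- a (code=QE) pairs with 1 row(s) of b.
- a (code=BQ) pairs with 2 row(s) of b.
After projecting and ordering:
a.city | b.city | b.code | a.code
Denver | Denver | DM | DM
Irvine | Irvine | EZ | EZ
Madrid | Madrid | BQ | BQ
Madrid | Tokyo | BQ | BQ
Quebec | Quebec | QE | QE
Tokyo | Madrid | BQ | BQ
Tokyo | Tokyo | BQ | BQ

(Denver, Denver, DM, DM); (Irvine, Irvine, EZ, EZ); (Madrid, Madrid, BQ, BQ); (Madrid, Tokyo, BQ, BQ); (Quebec, Quebec, QE, QE); (Tokyo, Madrid, BQ, BQ); (Tokyo, Tokyo, BQ, BQ)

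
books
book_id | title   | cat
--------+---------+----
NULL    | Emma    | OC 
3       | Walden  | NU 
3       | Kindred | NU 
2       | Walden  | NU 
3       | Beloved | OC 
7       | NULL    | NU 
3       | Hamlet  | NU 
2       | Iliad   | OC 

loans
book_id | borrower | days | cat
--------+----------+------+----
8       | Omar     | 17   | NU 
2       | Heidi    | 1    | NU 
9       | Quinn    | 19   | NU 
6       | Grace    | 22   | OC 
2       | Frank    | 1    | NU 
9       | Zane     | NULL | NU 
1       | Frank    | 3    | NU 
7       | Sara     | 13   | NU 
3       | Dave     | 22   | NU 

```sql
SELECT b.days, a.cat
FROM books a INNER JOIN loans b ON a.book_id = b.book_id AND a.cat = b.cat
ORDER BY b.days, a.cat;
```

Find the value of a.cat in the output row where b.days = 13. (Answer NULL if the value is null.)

NU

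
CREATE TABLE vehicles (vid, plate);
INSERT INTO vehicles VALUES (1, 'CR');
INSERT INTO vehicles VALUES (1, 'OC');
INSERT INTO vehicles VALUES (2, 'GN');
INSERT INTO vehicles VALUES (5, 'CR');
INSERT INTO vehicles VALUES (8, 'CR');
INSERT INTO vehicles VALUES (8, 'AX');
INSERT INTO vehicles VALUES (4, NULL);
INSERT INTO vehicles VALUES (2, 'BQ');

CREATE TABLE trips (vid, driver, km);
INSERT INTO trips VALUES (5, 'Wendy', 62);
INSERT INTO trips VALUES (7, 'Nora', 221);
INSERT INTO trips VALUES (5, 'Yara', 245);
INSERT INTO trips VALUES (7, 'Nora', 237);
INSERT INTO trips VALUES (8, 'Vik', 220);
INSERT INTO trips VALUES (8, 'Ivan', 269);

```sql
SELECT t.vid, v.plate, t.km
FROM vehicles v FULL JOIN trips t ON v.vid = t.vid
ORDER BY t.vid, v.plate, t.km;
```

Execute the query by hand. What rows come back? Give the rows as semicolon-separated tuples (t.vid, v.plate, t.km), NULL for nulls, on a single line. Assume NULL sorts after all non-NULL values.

FULL OUTER JOIN keeps every row from both sides; unmatched rows get NULL for the other side's columns.
Matching on v.vid = t.vid.
Matched pairs: 6; unmatched v rows kept: 5; unmatched t rows kept: 2.

(5, CR, 62); (5, CR, 245); (7, NULL, 221); (7, NULL, 237); (8, AX, 220); (8, AX, 269); (8, CR, 220); (8, CR, 269); (NULL, BQ, NULL); (NULL, CR, NULL); (NULL, GN, NULL); (NULL, OC, NULL); (NULL, NULL, NULL)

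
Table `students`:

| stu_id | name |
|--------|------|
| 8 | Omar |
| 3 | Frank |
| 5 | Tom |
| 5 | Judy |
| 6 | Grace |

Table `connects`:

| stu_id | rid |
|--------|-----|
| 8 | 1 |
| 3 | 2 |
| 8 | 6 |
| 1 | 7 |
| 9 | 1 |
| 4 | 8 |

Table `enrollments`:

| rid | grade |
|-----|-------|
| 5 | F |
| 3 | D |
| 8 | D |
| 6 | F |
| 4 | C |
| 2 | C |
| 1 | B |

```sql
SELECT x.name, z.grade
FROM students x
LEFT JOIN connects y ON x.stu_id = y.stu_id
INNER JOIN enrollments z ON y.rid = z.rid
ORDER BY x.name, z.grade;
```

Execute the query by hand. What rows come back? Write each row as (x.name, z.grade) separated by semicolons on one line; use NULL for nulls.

Joins associate left-to-right: students LEFT JOIN connects on stu_id gives 6 intermediate row(s).
Then INNER JOIN `enrollments z` on rid: keep only rows whose y.rid appears in z.

(Frank, C); (Omar, B); (Omar, F)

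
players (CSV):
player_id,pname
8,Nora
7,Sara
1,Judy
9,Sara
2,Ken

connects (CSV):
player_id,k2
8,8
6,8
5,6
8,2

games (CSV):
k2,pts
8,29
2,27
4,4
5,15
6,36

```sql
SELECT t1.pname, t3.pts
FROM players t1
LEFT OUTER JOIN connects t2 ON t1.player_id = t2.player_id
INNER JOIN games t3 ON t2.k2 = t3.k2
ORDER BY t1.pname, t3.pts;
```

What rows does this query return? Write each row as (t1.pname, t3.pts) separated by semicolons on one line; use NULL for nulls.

(Nora, 27); (Nora, 29)

Joins associate left-to-right: players LEFT JOIN connects on player_id gives 6 intermediate row(s).
Then INNER JOIN `games t3` on k2: keep only rows whose t2.k2 appears in t3.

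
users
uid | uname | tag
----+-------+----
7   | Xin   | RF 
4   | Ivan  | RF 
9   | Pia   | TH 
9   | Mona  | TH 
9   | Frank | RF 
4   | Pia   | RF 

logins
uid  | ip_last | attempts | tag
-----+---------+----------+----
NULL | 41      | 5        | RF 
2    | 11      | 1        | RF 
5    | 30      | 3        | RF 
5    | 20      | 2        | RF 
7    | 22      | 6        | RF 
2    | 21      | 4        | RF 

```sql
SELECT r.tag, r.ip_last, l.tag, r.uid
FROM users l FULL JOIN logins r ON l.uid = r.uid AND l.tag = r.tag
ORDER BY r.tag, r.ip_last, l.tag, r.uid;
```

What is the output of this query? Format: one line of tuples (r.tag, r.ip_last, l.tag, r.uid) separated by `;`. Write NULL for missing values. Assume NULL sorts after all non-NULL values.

(RF, 11, NULL, 2); (RF, 20, NULL, 5); (RF, 21, NULL, 2); (RF, 22, RF, 7); (RF, 30, NULL, 5); (RF, 41, NULL, NULL); (NULL, NULL, RF, NULL); (NULL, NULL, RF, NULL); (NULL, NULL, RF, NULL); (NULL, NULL, TH, NULL); (NULL, NULL, TH, NULL)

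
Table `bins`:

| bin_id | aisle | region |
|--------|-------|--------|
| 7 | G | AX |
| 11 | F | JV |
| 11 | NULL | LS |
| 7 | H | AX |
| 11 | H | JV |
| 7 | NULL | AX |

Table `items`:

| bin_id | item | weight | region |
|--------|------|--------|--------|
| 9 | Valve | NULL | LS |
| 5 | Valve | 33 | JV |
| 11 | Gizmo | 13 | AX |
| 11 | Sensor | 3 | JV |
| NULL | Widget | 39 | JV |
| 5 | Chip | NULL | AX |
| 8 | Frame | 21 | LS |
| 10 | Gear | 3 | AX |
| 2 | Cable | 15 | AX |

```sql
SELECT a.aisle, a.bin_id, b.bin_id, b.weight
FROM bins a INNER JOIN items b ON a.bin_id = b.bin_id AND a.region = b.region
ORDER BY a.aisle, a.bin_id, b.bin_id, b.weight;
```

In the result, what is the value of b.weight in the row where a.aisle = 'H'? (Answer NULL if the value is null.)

3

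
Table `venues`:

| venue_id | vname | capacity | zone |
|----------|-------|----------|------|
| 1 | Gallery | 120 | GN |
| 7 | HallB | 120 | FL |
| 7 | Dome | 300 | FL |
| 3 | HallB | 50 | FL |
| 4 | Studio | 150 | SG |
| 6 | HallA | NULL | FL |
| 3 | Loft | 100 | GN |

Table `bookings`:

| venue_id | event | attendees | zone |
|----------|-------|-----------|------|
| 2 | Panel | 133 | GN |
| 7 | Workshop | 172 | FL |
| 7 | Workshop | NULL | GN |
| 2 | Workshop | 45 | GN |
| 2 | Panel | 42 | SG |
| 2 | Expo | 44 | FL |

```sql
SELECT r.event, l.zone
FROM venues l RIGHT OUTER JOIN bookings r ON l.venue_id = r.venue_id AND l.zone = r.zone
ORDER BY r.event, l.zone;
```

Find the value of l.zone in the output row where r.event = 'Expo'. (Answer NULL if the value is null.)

RIGHT JOIN keeps every row from `bookings`; unmatched rows get NULL for `venues`'s columns.
Matching on l.venue_id = r.venue_id AND l.zone = r.zone.
- l[0] venue_id=1, zone=GN → no match.
- l[1] venue_id=7, zone=FL → 1 match(es) in r → 1 row(s).
- l[2] venue_id=7, zone=FL → 1 match(es) in r → 1 row(s).
- l[3] venue_id=3, zone=FL → no match.
- l[4] venue_id=4, zone=SG → no match.
- l[5] venue_id=6, zone=FL → no match.
- l[6] venue_id=3, zone=GN → no match.
- 5 row(s) from r found no l partner → padded with NULL.

NULL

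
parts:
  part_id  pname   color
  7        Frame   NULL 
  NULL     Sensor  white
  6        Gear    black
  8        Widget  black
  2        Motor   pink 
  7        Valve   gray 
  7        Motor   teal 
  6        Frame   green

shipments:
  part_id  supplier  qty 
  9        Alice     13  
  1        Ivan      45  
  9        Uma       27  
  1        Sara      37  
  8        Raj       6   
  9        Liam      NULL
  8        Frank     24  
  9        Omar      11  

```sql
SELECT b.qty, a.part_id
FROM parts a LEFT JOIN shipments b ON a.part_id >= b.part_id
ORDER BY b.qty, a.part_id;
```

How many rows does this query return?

17

LEFT JOIN keeps every row from `parts`; unmatched rows get NULL for `shipments`'s columns.
Matching on a.part_id >= b.part_id. A NULL in a compared column never satisfies the condition.
- part_id=7: 2 matching b row(s), so 2 row(s) emitted.
- part_id=NULL: no b row matches, row kept with b columns NULL.
- part_id=6: 2 matching b row(s), so 2 row(s) emitted.
- part_id=8: 4 matching b row(s), so 4 row(s) emitted.
- part_id=2: 2 matching b row(s), so 2 row(s) emitted.
- part_id=7: 2 matching b row(s), so 2 row(s) emitted.
- part_id=7: 2 matching b row(s), so 2 row(s) emitted.
- part_id=6: 2 matching b row(s), so 2 row(s) emitted.
Total: 16 matched + 1 padded = 17 rows.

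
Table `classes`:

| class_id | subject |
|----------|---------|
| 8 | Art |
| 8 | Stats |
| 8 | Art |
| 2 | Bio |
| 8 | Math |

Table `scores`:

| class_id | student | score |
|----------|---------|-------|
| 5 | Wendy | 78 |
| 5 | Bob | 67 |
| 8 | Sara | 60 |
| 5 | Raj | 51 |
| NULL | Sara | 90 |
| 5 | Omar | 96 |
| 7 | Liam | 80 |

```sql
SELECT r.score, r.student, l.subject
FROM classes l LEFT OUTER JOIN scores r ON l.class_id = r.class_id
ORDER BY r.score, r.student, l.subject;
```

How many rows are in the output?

5

LEFT JOIN keeps every row from `classes`; unmatched rows get NULL for `scores`'s columns.
Matching on l.class_id = r.class_id. A NULL in a compared column never satisfies the condition.
Matched pairs: 4; unmatched l rows kept: 1.
Total: 4 matched + 1 padded = 5 rows.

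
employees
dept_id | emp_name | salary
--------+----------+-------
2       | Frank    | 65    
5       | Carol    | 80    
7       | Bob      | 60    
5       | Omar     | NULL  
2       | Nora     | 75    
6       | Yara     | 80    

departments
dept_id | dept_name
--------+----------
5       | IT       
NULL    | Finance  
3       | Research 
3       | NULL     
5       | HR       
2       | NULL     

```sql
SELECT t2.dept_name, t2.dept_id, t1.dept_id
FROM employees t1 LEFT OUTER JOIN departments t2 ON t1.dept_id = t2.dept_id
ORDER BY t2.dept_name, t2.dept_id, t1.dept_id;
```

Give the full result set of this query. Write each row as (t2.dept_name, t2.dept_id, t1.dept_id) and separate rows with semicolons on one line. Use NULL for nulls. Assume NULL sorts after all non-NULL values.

(HR, 5, 5); (HR, 5, 5); (IT, 5, 5); (IT, 5, 5); (NULL, 2, 2); (NULL, 2, 2); (NULL, NULL, 6); (NULL, NULL, 7)

LEFT JOIN keeps every row from `employees`; unmatched rows get NULL for `departments`'s columns.
Matching on t1.dept_id = t2.dept_id. A NULL in a compared column never satisfies the condition.
Matched pairs: 6; unmatched t1 rows kept: 2.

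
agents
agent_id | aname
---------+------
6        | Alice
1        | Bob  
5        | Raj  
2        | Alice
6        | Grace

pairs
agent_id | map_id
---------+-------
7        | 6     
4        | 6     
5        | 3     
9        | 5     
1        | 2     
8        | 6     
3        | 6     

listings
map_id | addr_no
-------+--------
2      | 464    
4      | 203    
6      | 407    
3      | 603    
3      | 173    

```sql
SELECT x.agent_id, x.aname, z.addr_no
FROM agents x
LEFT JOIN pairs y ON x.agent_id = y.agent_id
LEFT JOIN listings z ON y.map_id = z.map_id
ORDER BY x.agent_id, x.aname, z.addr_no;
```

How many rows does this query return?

6

Evaluate left to right. First `agents x LEFT JOIN pairs y` on agent_id: 5 row(s).
Then LEFT JOIN `listings z` on map_id: each of those 5 rows is kept; rows whose y.map_id has no match in z get NULL for z's columns.
Result: 6 row(s).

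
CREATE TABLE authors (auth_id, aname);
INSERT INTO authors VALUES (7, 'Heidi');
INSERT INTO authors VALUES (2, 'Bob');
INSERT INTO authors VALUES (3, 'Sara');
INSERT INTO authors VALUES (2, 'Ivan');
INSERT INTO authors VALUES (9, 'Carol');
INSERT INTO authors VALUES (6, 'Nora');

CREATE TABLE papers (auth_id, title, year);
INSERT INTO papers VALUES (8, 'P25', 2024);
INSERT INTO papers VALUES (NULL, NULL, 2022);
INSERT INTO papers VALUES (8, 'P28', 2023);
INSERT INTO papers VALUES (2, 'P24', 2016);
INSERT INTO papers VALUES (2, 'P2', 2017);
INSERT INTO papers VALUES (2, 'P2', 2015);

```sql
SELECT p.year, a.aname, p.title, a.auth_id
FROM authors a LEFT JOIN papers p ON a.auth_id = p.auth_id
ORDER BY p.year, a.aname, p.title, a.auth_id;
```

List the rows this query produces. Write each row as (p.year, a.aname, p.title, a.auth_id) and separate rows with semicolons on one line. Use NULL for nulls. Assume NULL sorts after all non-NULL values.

(2015, Bob, P2, 2); (2015, Ivan, P2, 2); (2016, Bob, P24, 2); (2016, Ivan, P24, 2); (2017, Bob, P2, 2); (2017, Ivan, P2, 2); (NULL, Carol, NULL, 9); (NULL, Heidi, NULL, 7); (NULL, Nora, NULL, 6); (NULL, Sara, NULL, 3)

LEFT JOIN keeps every row from `authors`; unmatched rows get NULL for `papers`'s columns.
Matching on a.auth_id = p.auth_id. A NULL in a compared column never satisfies the condition.
- a (auth_id=7) has no partner → padded with NULL.
- a (auth_id=2) pairs with 3 row(s) of p.
- a (auth_id=3) has no partner → padded with NULL.
- a (auth_id=2) pairs with 3 row(s) of p.
- a (auth_id=9) has no partner → padded with NULL.
- a (auth_id=6) has no partner → padded with NULL.
After projecting and ordering:
p.year | a.aname | p.title | a.auth_id
2015 | Bob | P2 | 2
2015 | Ivan | P2 | 2
2016 | Bob | P24 | 2
2016 | Ivan | P24 | 2
2017 | Bob | P2 | 2
2017 | Ivan | P2 | 2
NULL | Carol | NULL | 9
NULL | Heidi | NULL | 7
NULL | Nora | NULL | 6
NULL | Sara | NULL | 3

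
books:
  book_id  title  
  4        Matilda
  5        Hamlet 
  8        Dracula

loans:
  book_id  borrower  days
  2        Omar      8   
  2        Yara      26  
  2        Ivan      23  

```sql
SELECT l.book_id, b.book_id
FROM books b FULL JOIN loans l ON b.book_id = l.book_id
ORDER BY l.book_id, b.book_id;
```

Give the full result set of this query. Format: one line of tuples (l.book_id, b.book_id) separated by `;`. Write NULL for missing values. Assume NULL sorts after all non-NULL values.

FULL OUTER JOIN keeps every row from both sides; unmatched rows get NULL for the other side's columns.
Matching on b.book_id = l.book_id.
- b (book_id=4) has no partner → padded with NULL.
- b (book_id=5) has no partner → padded with NULL.
- b (book_id=8) has no partner → padded with NULL.
- 3 l row(s) had no b match → kept, b columns NULL.
After projecting and ordering:
l.book_id | b.book_id
2 | NULL
2 | NULL
2 | NULL
NULL | 4
NULL | 5
NULL | 8

(2, NULL); (2, NULL); (2, NULL); (NULL, 4); (NULL, 5); (NULL, 8)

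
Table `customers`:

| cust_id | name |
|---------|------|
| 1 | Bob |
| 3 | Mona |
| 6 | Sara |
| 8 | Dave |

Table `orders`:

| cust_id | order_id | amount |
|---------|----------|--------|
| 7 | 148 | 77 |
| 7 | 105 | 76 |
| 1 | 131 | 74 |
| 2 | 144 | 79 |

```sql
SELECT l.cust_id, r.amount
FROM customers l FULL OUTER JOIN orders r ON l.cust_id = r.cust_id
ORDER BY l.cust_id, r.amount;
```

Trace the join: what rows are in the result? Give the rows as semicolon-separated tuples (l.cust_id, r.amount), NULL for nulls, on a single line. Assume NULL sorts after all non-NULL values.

(1, 74); (3, NULL); (6, NULL); (8, NULL); (NULL, 76); (NULL, 77); (NULL, 79)

FULL OUTER JOIN keeps every row from both sides; unmatched rows get NULL for the other side's columns.
Matching on l.cust_id = r.cust_id.
- cust_id=1: 1 matching r row(s), so 1 row(s) emitted.
- cust_id=3: no r row matches, row kept with r columns NULL.
- cust_id=6: no r row matches, row kept with r columns NULL.
- cust_id=8: no r row matches, row kept with r columns NULL.
- 3 row(s) from r found no l partner → padded with NULL.
After projecting and ordering:
l.cust_id | r.amount
1 | 74
3 | NULL
6 | NULL
8 | NULL
NULL | 76
NULL | 77
NULL | 79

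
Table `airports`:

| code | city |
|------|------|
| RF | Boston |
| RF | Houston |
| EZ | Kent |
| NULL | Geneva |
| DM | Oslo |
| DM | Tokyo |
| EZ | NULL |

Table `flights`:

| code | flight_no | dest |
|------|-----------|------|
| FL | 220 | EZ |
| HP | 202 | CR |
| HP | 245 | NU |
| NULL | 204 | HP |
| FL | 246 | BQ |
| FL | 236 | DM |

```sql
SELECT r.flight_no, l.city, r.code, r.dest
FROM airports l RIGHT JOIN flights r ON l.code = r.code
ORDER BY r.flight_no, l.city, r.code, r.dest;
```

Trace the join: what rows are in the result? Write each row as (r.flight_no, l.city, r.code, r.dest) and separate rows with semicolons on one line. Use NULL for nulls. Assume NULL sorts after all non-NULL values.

RIGHT JOIN keeps every row from `flights`; unmatched rows get NULL for `airports`'s columns.
Matching on l.code = r.code. A NULL in a compared column never satisfies the condition.
Matched pairs: 0; unmatched r rows kept: 6.

(202, NULL, HP, CR); (204, NULL, NULL, HP); (220, NULL, FL, EZ); (236, NULL, FL, DM); (245, NULL, HP, NU); (246, NULL, FL, BQ)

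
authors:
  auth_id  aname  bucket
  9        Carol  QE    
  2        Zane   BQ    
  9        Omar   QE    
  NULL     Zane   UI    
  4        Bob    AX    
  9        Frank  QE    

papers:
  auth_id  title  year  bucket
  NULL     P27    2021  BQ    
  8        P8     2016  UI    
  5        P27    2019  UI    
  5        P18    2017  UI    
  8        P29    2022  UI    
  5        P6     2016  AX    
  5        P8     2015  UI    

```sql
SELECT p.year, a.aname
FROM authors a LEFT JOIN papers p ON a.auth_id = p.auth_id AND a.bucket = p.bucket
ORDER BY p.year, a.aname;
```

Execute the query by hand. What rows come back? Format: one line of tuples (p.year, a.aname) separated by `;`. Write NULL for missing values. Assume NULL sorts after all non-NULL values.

LEFT JOIN keeps every row from `authors`; unmatched rows get NULL for `papers`'s columns.
Matching on a.auth_id = p.auth_id AND a.bucket = p.bucket. A NULL in a compared column never satisfies the condition.
Matched pairs: 0; unmatched a rows kept: 6.

(NULL, Bob); (NULL, Carol); (NULL, Frank); (NULL, Omar); (NULL, Zane); (NULL, Zane)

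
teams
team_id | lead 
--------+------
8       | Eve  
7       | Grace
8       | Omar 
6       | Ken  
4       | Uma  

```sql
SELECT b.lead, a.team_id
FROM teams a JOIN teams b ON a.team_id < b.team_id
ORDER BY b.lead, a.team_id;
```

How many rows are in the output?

9

INNER JOIN keeps only pairs where the ON condition holds.
Matching on a.team_id < b.team_id.
- team_id=8: no matching b row, dropped.
- team_id=7: 2 matching b row(s), so 2 row(s) emitted.
- team_id=8: no matching b row, dropped.
- team_id=6: 3 matching b row(s), so 3 row(s) emitted.
- team_id=4: 4 matching b row(s), so 4 row(s) emitted.
Total: 9 rows.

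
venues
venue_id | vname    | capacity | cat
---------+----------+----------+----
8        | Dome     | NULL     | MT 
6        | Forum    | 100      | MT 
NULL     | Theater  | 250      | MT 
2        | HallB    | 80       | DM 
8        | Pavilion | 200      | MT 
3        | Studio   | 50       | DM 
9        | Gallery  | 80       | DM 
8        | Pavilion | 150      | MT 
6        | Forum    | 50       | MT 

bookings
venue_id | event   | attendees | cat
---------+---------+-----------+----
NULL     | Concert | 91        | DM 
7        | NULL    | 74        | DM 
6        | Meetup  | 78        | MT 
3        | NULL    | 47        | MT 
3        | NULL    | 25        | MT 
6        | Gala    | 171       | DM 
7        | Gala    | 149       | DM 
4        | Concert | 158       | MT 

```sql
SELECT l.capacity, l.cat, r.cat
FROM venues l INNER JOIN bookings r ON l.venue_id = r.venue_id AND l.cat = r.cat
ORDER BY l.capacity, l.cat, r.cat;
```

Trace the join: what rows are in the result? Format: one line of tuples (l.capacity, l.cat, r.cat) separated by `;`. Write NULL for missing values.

(50, MT, MT); (100, MT, MT)

INNER JOIN keeps only pairs where the ON condition holds.
Matching on l.venue_id = r.venue_id AND l.cat = r.cat. A NULL in a compared column never satisfies the condition.
- l (venue_id=8, cat=MT) has no partner → excluded.
- l (venue_id=6, cat=MT) pairs with 1 row(s) of r.
- l (venue_id=NULL, cat=MT) has no partner → excluded.
- l (venue_id=2, cat=DM) has no partner → excluded.
- l (venue_id=8, cat=MT) has no partner → excluded.
- l (venue_id=3, cat=DM) has no partner → excluded.
- l (venue_id=9, cat=DM) has no partner → excluded.
- l (venue_id=8, cat=MT) has no partner → excluded.
- l (venue_id=6, cat=MT) pairs with 1 row(s) of r.
After projecting and ordering:
l.capacity | l.cat | r.cat
50 | MT | MT
100 | MT | MT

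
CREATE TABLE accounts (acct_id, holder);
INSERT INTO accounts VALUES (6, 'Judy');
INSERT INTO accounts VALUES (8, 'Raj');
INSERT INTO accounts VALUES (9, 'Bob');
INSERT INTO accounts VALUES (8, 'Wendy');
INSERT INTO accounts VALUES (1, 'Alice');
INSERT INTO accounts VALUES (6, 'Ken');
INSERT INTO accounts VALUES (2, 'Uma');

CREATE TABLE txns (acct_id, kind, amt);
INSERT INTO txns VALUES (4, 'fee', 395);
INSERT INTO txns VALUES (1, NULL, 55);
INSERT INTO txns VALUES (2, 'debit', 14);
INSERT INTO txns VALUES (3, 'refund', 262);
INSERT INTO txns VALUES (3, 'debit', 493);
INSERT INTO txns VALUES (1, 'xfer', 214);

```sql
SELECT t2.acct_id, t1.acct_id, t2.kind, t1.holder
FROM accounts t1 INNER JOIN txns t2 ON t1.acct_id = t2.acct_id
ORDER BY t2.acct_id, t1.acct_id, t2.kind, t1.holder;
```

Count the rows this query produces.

3

INNER JOIN keeps only pairs where the ON condition holds.
Matching on t1.acct_id = t2.acct_id.
- acct_id=6: no matching t2 row, dropped.
- acct_id=8: no matching t2 row, dropped.
- acct_id=9: no matching t2 row, dropped.
- acct_id=8: no matching t2 row, dropped.
- acct_id=1: 2 matching t2 row(s), so 2 row(s) emitted.
- acct_id=6: no matching t2 row, dropped.
- acct_id=2: 1 matching t2 row(s), so 1 row(s) emitted.
Total: 3 rows.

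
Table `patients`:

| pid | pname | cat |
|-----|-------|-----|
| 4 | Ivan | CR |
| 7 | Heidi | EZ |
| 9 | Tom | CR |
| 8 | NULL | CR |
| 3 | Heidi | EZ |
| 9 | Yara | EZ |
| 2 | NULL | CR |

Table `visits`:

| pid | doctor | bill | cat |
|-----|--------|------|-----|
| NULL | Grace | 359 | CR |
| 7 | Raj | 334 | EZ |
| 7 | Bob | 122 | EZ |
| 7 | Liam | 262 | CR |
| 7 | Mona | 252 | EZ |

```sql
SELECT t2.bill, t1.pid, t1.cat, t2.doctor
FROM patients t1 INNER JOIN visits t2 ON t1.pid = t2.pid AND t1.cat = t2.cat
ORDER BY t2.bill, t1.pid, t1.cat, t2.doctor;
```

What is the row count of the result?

3

INNER JOIN keeps only pairs where the ON condition holds.
Matching on t1.pid = t2.pid AND t1.cat = t2.cat. A NULL in a compared column never satisfies the condition.
- pid=4, cat=CR: no matching t2 row, dropped.
- pid=7, cat=EZ: 3 matching t2 row(s), so 3 row(s) emitted.
- pid=9, cat=CR: no matching t2 row, dropped.
- pid=8, cat=CR: no matching t2 row, dropped.
- pid=3, cat=EZ: no matching t2 row, dropped.
- pid=9, cat=EZ: no matching t2 row, dropped.
- pid=2, cat=CR: no matching t2 row, dropped.
Total: 3 rows.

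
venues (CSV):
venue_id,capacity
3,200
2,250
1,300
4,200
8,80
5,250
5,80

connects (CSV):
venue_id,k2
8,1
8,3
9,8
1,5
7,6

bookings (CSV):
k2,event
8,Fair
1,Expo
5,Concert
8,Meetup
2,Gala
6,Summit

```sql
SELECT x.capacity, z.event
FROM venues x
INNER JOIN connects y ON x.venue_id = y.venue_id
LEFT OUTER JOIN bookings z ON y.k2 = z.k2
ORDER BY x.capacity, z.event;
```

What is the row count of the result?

3

Joins associate left-to-right: venues INNER JOIN connects on venue_id gives 3 intermediate row(s).
Then LEFT JOIN `bookings z` on k2: each of those 3 rows is kept; rows whose y.k2 has no match in z get NULL for z's columns.
Result: 3 row(s).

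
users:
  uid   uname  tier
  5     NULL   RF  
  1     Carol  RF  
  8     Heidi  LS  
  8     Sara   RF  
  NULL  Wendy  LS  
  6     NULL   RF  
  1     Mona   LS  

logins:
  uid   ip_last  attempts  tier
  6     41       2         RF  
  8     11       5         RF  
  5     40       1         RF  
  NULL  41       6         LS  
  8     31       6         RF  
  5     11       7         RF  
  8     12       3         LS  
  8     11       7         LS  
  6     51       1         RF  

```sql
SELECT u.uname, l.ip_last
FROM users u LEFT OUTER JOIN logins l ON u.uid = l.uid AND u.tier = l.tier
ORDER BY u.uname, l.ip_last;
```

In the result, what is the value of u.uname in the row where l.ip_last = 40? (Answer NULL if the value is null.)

NULL

LEFT JOIN keeps every row from `users`; unmatched rows get NULL for `logins`'s columns.
Matching on u.uid = l.uid AND u.tier = l.tier. A NULL in a compared column never satisfies the condition.
- u[0] uid=5, tier=RF → 2 match(es) in l → 2 row(s).
- u[1] uid=1, tier=RF → no match; kept with NULLs on the l side.
- u[2] uid=8, tier=LS → 2 match(es) in l → 2 row(s).
- u[3] uid=8, tier=RF → 2 match(es) in l → 2 row(s).
- u[4] uid=NULL, tier=LS → no match; kept with NULLs on the l side.
- u[5] uid=6, tier=RF → 2 match(es) in l → 2 row(s).
- u[6] uid=1, tier=LS → no match; kept with NULLs on the l side.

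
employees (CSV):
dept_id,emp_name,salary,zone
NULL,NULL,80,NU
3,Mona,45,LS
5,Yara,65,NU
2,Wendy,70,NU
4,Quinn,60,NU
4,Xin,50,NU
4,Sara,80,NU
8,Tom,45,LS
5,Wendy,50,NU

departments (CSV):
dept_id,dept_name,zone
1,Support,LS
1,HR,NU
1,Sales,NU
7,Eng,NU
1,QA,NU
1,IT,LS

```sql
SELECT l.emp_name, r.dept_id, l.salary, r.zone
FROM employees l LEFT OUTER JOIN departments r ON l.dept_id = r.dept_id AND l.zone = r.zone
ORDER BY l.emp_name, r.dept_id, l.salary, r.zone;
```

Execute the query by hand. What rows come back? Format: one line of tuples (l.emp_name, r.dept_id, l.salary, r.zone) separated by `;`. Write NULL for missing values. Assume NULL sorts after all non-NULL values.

(Mona, NULL, 45, NULL); (Quinn, NULL, 60, NULL); (Sara, NULL, 80, NULL); (Tom, NULL, 45, NULL); (Wendy, NULL, 50, NULL); (Wendy, NULL, 70, NULL); (Xin, NULL, 50, NULL); (Yara, NULL, 65, NULL); (NULL, NULL, 80, NULL)

LEFT JOIN keeps every row from `employees`; unmatched rows get NULL for `departments`'s columns.
Matching on l.dept_id = r.dept_id AND l.zone = r.zone. A NULL in a compared column never satisfies the condition.
Matched pairs: 0; unmatched l rows kept: 9.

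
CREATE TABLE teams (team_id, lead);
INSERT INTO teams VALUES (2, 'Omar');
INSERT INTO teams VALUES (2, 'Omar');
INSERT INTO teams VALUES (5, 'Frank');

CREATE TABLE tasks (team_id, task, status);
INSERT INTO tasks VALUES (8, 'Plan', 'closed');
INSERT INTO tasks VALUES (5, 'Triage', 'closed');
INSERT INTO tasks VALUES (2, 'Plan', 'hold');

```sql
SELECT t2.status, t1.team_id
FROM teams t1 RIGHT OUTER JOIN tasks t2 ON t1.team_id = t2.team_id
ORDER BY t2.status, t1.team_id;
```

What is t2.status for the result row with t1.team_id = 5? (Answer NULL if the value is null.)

RIGHT JOIN keeps every row from `tasks`; unmatched rows get NULL for `teams`'s columns.
Matching on t1.team_id = t2.team_id.
- t1 row (team_id=2): matches 1 t2 row(s) → 1 output row(s).
- t1 row (team_id=2): matches 1 t2 row(s) → 1 output row(s).
- t1 row (team_id=5): matches 1 t2 row(s) → 1 output row(s).
- 1 t2 row(s) had no t1 match → kept, t1 columns NULL.

closed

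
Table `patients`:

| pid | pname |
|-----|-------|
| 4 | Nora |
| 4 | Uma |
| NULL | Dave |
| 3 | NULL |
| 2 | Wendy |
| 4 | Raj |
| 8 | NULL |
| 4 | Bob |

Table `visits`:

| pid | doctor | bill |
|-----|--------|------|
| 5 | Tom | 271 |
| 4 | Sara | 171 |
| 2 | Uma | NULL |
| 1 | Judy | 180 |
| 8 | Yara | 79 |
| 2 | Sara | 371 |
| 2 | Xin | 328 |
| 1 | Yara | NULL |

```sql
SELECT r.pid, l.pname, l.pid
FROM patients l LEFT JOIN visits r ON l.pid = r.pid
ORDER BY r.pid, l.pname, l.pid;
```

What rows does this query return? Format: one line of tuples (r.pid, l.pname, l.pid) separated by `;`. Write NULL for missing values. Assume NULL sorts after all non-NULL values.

(2, Wendy, 2); (2, Wendy, 2); (2, Wendy, 2); (4, Bob, 4); (4, Nora, 4); (4, Raj, 4); (4, Uma, 4); (8, NULL, 8); (NULL, Dave, NULL); (NULL, NULL, 3)

LEFT JOIN keeps every row from `patients`; unmatched rows get NULL for `visits`'s columns.
Matching on l.pid = r.pid. A NULL in a compared column never satisfies the condition.
- l[0] pid=4 → 1 match(es) in r → 1 row(s).
- l[1] pid=4 → 1 match(es) in r → 1 row(s).
- l[2] pid=NULL → no match; kept with NULLs on the r side.
- l[3] pid=3 → no match; kept with NULLs on the r side.
- l[4] pid=2 → 3 match(es) in r → 3 row(s).
- l[5] pid=4 → 1 match(es) in r → 1 row(s).
- l[6] pid=8 → 1 match(es) in r → 1 row(s).
- l[7] pid=4 → 1 match(es) in r → 1 row(s).
After projecting and ordering:
r.pid | l.pname | l.pid
2 | Wendy | 2
2 | Wendy | 2
2 | Wendy | 2
4 | Bob | 4
4 | Nora | 4
4 | Raj | 4
4 | Uma | 4
8 | NULL | 8
NULL | Dave | NULL
NULL | NULL | 3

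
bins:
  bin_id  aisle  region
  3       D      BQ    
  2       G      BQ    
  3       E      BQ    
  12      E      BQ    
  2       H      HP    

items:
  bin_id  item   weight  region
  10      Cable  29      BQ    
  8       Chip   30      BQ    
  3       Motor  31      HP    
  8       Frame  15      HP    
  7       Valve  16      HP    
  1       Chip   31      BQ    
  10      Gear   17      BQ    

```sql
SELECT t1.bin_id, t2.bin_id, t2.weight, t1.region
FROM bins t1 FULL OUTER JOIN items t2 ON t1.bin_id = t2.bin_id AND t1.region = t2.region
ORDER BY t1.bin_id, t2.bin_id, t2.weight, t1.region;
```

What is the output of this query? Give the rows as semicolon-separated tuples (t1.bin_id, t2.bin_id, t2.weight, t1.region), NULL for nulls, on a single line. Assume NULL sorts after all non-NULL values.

FULL OUTER JOIN keeps every row from both sides; unmatched rows get NULL for the other side's columns.
Matching on t1.bin_id = t2.bin_id AND t1.region = t2.region.
Matched pairs: 0; unmatched t1 rows kept: 5; unmatched t2 rows kept: 7.

(2, NULL, NULL, BQ); (2, NULL, NULL, HP); (3, NULL, NULL, BQ); (3, NULL, NULL, BQ); (12, NULL, NULL, BQ); (NULL, 1, 31, NULL); (NULL, 3, 31, NULL); (NULL, 7, 16, NULL); (NULL, 8, 15, NULL); (NULL, 8, 30, NULL); (NULL, 10, 17, NULL); (NULL, 10, 29, NULL)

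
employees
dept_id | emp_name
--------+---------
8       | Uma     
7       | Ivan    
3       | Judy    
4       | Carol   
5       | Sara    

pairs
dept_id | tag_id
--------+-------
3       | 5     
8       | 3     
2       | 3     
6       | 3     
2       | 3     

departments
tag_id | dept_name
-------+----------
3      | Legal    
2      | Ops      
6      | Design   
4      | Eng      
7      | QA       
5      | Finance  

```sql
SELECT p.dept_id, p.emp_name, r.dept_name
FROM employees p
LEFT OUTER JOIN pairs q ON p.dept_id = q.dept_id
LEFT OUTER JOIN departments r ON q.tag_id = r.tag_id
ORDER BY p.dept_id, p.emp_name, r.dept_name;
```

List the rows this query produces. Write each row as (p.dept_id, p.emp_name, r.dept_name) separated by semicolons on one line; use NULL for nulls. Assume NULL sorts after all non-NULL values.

(3, Judy, Finance); (4, Carol, NULL); (5, Sara, NULL); (7, Ivan, NULL); (8, Uma, Legal)

Evaluate left to right. First `employees p LEFT JOIN pairs q` on dept_id: 5 row(s).
Then LEFT JOIN `departments r` on tag_id: each of those 5 rows is kept; rows whose q.tag_id has no match in r get NULL for r's columns.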